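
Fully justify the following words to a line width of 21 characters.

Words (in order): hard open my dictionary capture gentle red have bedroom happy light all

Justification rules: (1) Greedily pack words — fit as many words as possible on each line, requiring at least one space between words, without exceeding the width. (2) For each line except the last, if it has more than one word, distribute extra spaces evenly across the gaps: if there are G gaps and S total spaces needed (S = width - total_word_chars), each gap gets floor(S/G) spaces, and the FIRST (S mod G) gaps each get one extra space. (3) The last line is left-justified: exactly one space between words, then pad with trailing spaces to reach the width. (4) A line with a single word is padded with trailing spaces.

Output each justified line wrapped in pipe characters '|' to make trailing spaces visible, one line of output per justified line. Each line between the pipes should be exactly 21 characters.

Line 1: ['hard', 'open', 'my'] (min_width=12, slack=9)
Line 2: ['dictionary', 'capture'] (min_width=18, slack=3)
Line 3: ['gentle', 'red', 'have'] (min_width=15, slack=6)
Line 4: ['bedroom', 'happy', 'light'] (min_width=19, slack=2)
Line 5: ['all'] (min_width=3, slack=18)

Answer: |hard      open     my|
|dictionary    capture|
|gentle    red    have|
|bedroom  happy  light|
|all                  |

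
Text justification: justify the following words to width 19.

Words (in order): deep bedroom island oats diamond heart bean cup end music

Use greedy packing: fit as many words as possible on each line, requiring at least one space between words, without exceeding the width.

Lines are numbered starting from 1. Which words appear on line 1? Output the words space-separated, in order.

Line 1: ['deep', 'bedroom', 'island'] (min_width=19, slack=0)
Line 2: ['oats', 'diamond', 'heart'] (min_width=18, slack=1)
Line 3: ['bean', 'cup', 'end', 'music'] (min_width=18, slack=1)

Answer: deep bedroom island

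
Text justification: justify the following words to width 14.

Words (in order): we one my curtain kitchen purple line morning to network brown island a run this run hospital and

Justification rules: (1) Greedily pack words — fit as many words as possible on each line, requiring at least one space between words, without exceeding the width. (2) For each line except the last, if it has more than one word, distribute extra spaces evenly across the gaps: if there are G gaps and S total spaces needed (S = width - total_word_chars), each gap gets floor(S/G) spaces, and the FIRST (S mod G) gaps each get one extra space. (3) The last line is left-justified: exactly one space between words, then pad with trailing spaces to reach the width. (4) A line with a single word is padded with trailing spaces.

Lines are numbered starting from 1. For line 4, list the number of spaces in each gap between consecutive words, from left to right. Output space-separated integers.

Line 1: ['we', 'one', 'my'] (min_width=9, slack=5)
Line 2: ['curtain'] (min_width=7, slack=7)
Line 3: ['kitchen', 'purple'] (min_width=14, slack=0)
Line 4: ['line', 'morning'] (min_width=12, slack=2)
Line 5: ['to', 'network'] (min_width=10, slack=4)
Line 6: ['brown', 'island', 'a'] (min_width=14, slack=0)
Line 7: ['run', 'this', 'run'] (min_width=12, slack=2)
Line 8: ['hospital', 'and'] (min_width=12, slack=2)

Answer: 3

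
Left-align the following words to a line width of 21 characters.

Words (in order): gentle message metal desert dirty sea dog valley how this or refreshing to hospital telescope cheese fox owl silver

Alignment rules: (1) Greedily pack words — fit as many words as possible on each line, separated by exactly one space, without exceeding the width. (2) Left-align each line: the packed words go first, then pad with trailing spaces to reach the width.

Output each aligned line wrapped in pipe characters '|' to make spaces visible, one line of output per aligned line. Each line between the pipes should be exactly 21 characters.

Line 1: ['gentle', 'message', 'metal'] (min_width=20, slack=1)
Line 2: ['desert', 'dirty', 'sea', 'dog'] (min_width=20, slack=1)
Line 3: ['valley', 'how', 'this', 'or'] (min_width=18, slack=3)
Line 4: ['refreshing', 'to'] (min_width=13, slack=8)
Line 5: ['hospital', 'telescope'] (min_width=18, slack=3)
Line 6: ['cheese', 'fox', 'owl', 'silver'] (min_width=21, slack=0)

Answer: |gentle message metal |
|desert dirty sea dog |
|valley how this or   |
|refreshing to        |
|hospital telescope   |
|cheese fox owl silver|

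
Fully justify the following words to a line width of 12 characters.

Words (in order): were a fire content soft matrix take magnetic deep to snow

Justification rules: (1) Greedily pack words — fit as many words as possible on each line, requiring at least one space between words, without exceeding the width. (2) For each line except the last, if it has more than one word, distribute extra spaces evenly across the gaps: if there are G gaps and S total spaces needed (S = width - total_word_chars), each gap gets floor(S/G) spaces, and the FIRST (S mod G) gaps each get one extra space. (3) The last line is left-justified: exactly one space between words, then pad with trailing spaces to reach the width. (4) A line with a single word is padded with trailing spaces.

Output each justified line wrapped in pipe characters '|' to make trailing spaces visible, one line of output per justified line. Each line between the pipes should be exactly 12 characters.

Line 1: ['were', 'a', 'fire'] (min_width=11, slack=1)
Line 2: ['content', 'soft'] (min_width=12, slack=0)
Line 3: ['matrix', 'take'] (min_width=11, slack=1)
Line 4: ['magnetic'] (min_width=8, slack=4)
Line 5: ['deep', 'to', 'snow'] (min_width=12, slack=0)

Answer: |were  a fire|
|content soft|
|matrix  take|
|magnetic    |
|deep to snow|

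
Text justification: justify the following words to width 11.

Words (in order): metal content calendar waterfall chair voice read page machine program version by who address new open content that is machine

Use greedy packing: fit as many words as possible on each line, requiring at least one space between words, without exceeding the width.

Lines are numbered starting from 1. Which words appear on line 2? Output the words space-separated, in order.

Answer: content

Derivation:
Line 1: ['metal'] (min_width=5, slack=6)
Line 2: ['content'] (min_width=7, slack=4)
Line 3: ['calendar'] (min_width=8, slack=3)
Line 4: ['waterfall'] (min_width=9, slack=2)
Line 5: ['chair', 'voice'] (min_width=11, slack=0)
Line 6: ['read', 'page'] (min_width=9, slack=2)
Line 7: ['machine'] (min_width=7, slack=4)
Line 8: ['program'] (min_width=7, slack=4)
Line 9: ['version', 'by'] (min_width=10, slack=1)
Line 10: ['who', 'address'] (min_width=11, slack=0)
Line 11: ['new', 'open'] (min_width=8, slack=3)
Line 12: ['content'] (min_width=7, slack=4)
Line 13: ['that', 'is'] (min_width=7, slack=4)
Line 14: ['machine'] (min_width=7, slack=4)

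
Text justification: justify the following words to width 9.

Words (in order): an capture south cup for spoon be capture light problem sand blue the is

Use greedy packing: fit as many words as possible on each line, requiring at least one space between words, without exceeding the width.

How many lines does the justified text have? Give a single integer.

Answer: 10

Derivation:
Line 1: ['an'] (min_width=2, slack=7)
Line 2: ['capture'] (min_width=7, slack=2)
Line 3: ['south', 'cup'] (min_width=9, slack=0)
Line 4: ['for', 'spoon'] (min_width=9, slack=0)
Line 5: ['be'] (min_width=2, slack=7)
Line 6: ['capture'] (min_width=7, slack=2)
Line 7: ['light'] (min_width=5, slack=4)
Line 8: ['problem'] (min_width=7, slack=2)
Line 9: ['sand', 'blue'] (min_width=9, slack=0)
Line 10: ['the', 'is'] (min_width=6, slack=3)
Total lines: 10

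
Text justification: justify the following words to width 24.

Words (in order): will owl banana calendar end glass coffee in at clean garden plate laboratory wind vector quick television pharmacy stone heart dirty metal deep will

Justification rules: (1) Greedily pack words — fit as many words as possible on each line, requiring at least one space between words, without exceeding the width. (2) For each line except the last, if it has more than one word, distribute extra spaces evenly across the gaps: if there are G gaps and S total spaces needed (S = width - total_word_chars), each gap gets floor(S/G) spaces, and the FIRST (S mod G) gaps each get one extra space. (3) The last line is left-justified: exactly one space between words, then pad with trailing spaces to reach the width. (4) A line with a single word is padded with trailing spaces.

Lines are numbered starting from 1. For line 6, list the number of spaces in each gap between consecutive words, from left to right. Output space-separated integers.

Line 1: ['will', 'owl', 'banana', 'calendar'] (min_width=24, slack=0)
Line 2: ['end', 'glass', 'coffee', 'in', 'at'] (min_width=22, slack=2)
Line 3: ['clean', 'garden', 'plate'] (min_width=18, slack=6)
Line 4: ['laboratory', 'wind', 'vector'] (min_width=22, slack=2)
Line 5: ['quick', 'television'] (min_width=16, slack=8)
Line 6: ['pharmacy', 'stone', 'heart'] (min_width=20, slack=4)
Line 7: ['dirty', 'metal', 'deep', 'will'] (min_width=21, slack=3)

Answer: 3 3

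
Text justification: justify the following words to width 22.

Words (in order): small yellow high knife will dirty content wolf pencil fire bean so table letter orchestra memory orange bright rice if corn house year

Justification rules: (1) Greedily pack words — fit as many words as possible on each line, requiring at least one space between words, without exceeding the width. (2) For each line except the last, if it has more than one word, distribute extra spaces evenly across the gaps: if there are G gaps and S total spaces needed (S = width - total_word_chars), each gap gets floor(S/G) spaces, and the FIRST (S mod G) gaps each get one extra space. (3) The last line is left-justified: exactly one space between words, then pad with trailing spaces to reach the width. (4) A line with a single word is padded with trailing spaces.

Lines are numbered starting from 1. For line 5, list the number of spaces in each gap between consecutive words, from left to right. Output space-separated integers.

Answer: 7

Derivation:
Line 1: ['small', 'yellow', 'high'] (min_width=17, slack=5)
Line 2: ['knife', 'will', 'dirty'] (min_width=16, slack=6)
Line 3: ['content', 'wolf', 'pencil'] (min_width=19, slack=3)
Line 4: ['fire', 'bean', 'so', 'table'] (min_width=18, slack=4)
Line 5: ['letter', 'orchestra'] (min_width=16, slack=6)
Line 6: ['memory', 'orange', 'bright'] (min_width=20, slack=2)
Line 7: ['rice', 'if', 'corn', 'house'] (min_width=18, slack=4)
Line 8: ['year'] (min_width=4, slack=18)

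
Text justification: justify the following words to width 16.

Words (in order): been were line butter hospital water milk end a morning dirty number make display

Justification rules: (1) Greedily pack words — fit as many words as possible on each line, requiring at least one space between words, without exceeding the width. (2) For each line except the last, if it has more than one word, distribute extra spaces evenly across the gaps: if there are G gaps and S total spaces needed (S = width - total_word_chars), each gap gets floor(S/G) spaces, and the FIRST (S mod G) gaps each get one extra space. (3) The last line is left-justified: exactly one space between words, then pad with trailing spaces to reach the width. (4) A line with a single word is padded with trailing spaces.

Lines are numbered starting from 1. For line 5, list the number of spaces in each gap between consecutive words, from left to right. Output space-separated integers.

Line 1: ['been', 'were', 'line'] (min_width=14, slack=2)
Line 2: ['butter', 'hospital'] (min_width=15, slack=1)
Line 3: ['water', 'milk', 'end', 'a'] (min_width=16, slack=0)
Line 4: ['morning', 'dirty'] (min_width=13, slack=3)
Line 5: ['number', 'make'] (min_width=11, slack=5)
Line 6: ['display'] (min_width=7, slack=9)

Answer: 6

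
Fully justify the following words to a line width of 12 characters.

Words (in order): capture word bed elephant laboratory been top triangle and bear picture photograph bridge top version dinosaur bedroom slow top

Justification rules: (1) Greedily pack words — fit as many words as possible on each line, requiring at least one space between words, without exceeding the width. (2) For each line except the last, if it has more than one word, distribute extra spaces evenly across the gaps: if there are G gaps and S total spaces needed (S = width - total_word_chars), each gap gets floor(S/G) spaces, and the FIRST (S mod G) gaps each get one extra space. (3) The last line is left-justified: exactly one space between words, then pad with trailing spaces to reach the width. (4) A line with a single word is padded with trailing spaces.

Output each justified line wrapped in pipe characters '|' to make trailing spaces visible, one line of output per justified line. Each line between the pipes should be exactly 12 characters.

Line 1: ['capture', 'word'] (min_width=12, slack=0)
Line 2: ['bed', 'elephant'] (min_width=12, slack=0)
Line 3: ['laboratory'] (min_width=10, slack=2)
Line 4: ['been', 'top'] (min_width=8, slack=4)
Line 5: ['triangle', 'and'] (min_width=12, slack=0)
Line 6: ['bear', 'picture'] (min_width=12, slack=0)
Line 7: ['photograph'] (min_width=10, slack=2)
Line 8: ['bridge', 'top'] (min_width=10, slack=2)
Line 9: ['version'] (min_width=7, slack=5)
Line 10: ['dinosaur'] (min_width=8, slack=4)
Line 11: ['bedroom', 'slow'] (min_width=12, slack=0)
Line 12: ['top'] (min_width=3, slack=9)

Answer: |capture word|
|bed elephant|
|laboratory  |
|been     top|
|triangle and|
|bear picture|
|photograph  |
|bridge   top|
|version     |
|dinosaur    |
|bedroom slow|
|top         |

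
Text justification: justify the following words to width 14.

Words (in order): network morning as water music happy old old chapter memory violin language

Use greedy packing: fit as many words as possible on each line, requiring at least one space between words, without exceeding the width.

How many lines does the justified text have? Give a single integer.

Answer: 7

Derivation:
Line 1: ['network'] (min_width=7, slack=7)
Line 2: ['morning', 'as'] (min_width=10, slack=4)
Line 3: ['water', 'music'] (min_width=11, slack=3)
Line 4: ['happy', 'old', 'old'] (min_width=13, slack=1)
Line 5: ['chapter', 'memory'] (min_width=14, slack=0)
Line 6: ['violin'] (min_width=6, slack=8)
Line 7: ['language'] (min_width=8, slack=6)
Total lines: 7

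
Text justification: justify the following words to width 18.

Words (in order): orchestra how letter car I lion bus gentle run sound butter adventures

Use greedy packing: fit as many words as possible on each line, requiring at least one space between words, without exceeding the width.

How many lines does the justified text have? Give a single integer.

Answer: 5

Derivation:
Line 1: ['orchestra', 'how'] (min_width=13, slack=5)
Line 2: ['letter', 'car', 'I', 'lion'] (min_width=17, slack=1)
Line 3: ['bus', 'gentle', 'run'] (min_width=14, slack=4)
Line 4: ['sound', 'butter'] (min_width=12, slack=6)
Line 5: ['adventures'] (min_width=10, slack=8)
Total lines: 5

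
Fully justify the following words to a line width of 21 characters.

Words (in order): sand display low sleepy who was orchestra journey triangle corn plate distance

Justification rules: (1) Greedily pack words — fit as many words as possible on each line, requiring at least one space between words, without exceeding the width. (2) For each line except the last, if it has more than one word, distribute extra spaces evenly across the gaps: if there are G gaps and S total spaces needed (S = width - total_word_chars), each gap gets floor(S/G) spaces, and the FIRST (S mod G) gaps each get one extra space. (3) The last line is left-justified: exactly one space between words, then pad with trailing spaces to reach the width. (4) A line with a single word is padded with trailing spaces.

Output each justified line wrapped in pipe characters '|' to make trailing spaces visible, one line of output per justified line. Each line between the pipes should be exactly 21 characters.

Line 1: ['sand', 'display', 'low'] (min_width=16, slack=5)
Line 2: ['sleepy', 'who', 'was'] (min_width=14, slack=7)
Line 3: ['orchestra', 'journey'] (min_width=17, slack=4)
Line 4: ['triangle', 'corn', 'plate'] (min_width=19, slack=2)
Line 5: ['distance'] (min_width=8, slack=13)

Answer: |sand    display   low|
|sleepy     who    was|
|orchestra     journey|
|triangle  corn  plate|
|distance             |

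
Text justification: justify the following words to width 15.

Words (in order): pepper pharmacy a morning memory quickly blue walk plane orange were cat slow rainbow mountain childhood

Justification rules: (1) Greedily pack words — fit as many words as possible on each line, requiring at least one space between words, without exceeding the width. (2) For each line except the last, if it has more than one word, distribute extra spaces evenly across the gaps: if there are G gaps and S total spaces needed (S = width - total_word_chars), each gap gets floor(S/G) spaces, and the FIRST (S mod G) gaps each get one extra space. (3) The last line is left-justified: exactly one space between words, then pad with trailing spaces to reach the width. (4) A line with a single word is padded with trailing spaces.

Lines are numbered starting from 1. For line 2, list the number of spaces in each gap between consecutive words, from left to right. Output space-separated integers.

Line 1: ['pepper', 'pharmacy'] (min_width=15, slack=0)
Line 2: ['a', 'morning'] (min_width=9, slack=6)
Line 3: ['memory', 'quickly'] (min_width=14, slack=1)
Line 4: ['blue', 'walk', 'plane'] (min_width=15, slack=0)
Line 5: ['orange', 'were', 'cat'] (min_width=15, slack=0)
Line 6: ['slow', 'rainbow'] (min_width=12, slack=3)
Line 7: ['mountain'] (min_width=8, slack=7)
Line 8: ['childhood'] (min_width=9, slack=6)

Answer: 7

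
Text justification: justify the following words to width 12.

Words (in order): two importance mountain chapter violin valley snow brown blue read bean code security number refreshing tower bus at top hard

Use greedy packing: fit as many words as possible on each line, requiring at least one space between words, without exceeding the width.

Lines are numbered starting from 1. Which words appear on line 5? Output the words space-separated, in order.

Line 1: ['two'] (min_width=3, slack=9)
Line 2: ['importance'] (min_width=10, slack=2)
Line 3: ['mountain'] (min_width=8, slack=4)
Line 4: ['chapter'] (min_width=7, slack=5)
Line 5: ['violin'] (min_width=6, slack=6)
Line 6: ['valley', 'snow'] (min_width=11, slack=1)
Line 7: ['brown', 'blue'] (min_width=10, slack=2)
Line 8: ['read', 'bean'] (min_width=9, slack=3)
Line 9: ['code'] (min_width=4, slack=8)
Line 10: ['security'] (min_width=8, slack=4)
Line 11: ['number'] (min_width=6, slack=6)
Line 12: ['refreshing'] (min_width=10, slack=2)
Line 13: ['tower', 'bus', 'at'] (min_width=12, slack=0)
Line 14: ['top', 'hard'] (min_width=8, slack=4)

Answer: violin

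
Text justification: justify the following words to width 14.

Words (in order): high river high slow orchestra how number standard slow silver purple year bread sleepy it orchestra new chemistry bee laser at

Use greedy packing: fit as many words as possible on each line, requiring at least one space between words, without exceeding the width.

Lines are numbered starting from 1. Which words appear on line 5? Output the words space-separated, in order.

Line 1: ['high', 'river'] (min_width=10, slack=4)
Line 2: ['high', 'slow'] (min_width=9, slack=5)
Line 3: ['orchestra', 'how'] (min_width=13, slack=1)
Line 4: ['number'] (min_width=6, slack=8)
Line 5: ['standard', 'slow'] (min_width=13, slack=1)
Line 6: ['silver', 'purple'] (min_width=13, slack=1)
Line 7: ['year', 'bread'] (min_width=10, slack=4)
Line 8: ['sleepy', 'it'] (min_width=9, slack=5)
Line 9: ['orchestra', 'new'] (min_width=13, slack=1)
Line 10: ['chemistry', 'bee'] (min_width=13, slack=1)
Line 11: ['laser', 'at'] (min_width=8, slack=6)

Answer: standard slow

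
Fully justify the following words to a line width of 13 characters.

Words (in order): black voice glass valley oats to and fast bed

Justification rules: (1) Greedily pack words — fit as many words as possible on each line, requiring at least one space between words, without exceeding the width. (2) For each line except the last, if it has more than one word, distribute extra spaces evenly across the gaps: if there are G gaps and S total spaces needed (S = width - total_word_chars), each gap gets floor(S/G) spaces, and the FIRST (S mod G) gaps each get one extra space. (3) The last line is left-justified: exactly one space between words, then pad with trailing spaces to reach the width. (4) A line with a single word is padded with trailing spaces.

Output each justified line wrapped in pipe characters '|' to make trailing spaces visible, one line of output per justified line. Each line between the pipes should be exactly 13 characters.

Answer: |black   voice|
|glass  valley|
|oats  to  and|
|fast bed     |

Derivation:
Line 1: ['black', 'voice'] (min_width=11, slack=2)
Line 2: ['glass', 'valley'] (min_width=12, slack=1)
Line 3: ['oats', 'to', 'and'] (min_width=11, slack=2)
Line 4: ['fast', 'bed'] (min_width=8, slack=5)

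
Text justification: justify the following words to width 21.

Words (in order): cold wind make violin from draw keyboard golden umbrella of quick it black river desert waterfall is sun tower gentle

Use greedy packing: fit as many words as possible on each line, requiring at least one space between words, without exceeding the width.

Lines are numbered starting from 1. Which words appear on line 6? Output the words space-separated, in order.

Answer: sun tower gentle

Derivation:
Line 1: ['cold', 'wind', 'make', 'violin'] (min_width=21, slack=0)
Line 2: ['from', 'draw', 'keyboard'] (min_width=18, slack=3)
Line 3: ['golden', 'umbrella', 'of'] (min_width=18, slack=3)
Line 4: ['quick', 'it', 'black', 'river'] (min_width=20, slack=1)
Line 5: ['desert', 'waterfall', 'is'] (min_width=19, slack=2)
Line 6: ['sun', 'tower', 'gentle'] (min_width=16, slack=5)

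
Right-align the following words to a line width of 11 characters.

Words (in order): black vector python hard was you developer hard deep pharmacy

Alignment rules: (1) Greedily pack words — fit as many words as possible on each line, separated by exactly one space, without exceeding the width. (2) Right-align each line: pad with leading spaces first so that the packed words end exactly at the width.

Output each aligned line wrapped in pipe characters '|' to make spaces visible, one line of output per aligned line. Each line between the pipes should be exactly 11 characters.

Line 1: ['black'] (min_width=5, slack=6)
Line 2: ['vector'] (min_width=6, slack=5)
Line 3: ['python', 'hard'] (min_width=11, slack=0)
Line 4: ['was', 'you'] (min_width=7, slack=4)
Line 5: ['developer'] (min_width=9, slack=2)
Line 6: ['hard', 'deep'] (min_width=9, slack=2)
Line 7: ['pharmacy'] (min_width=8, slack=3)

Answer: |      black|
|     vector|
|python hard|
|    was you|
|  developer|
|  hard deep|
|   pharmacy|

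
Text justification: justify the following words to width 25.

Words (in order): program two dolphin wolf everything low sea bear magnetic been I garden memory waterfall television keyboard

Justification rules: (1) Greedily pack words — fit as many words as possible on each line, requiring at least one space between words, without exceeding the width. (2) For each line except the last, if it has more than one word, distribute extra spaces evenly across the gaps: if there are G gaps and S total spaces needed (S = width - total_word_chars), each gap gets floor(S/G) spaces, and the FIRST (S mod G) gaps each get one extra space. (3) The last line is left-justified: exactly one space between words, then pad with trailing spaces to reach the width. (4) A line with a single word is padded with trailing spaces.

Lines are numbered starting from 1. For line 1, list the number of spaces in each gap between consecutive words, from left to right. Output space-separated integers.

Answer: 2 1 1

Derivation:
Line 1: ['program', 'two', 'dolphin', 'wolf'] (min_width=24, slack=1)
Line 2: ['everything', 'low', 'sea', 'bear'] (min_width=23, slack=2)
Line 3: ['magnetic', 'been', 'I', 'garden'] (min_width=22, slack=3)
Line 4: ['memory', 'waterfall'] (min_width=16, slack=9)
Line 5: ['television', 'keyboard'] (min_width=19, slack=6)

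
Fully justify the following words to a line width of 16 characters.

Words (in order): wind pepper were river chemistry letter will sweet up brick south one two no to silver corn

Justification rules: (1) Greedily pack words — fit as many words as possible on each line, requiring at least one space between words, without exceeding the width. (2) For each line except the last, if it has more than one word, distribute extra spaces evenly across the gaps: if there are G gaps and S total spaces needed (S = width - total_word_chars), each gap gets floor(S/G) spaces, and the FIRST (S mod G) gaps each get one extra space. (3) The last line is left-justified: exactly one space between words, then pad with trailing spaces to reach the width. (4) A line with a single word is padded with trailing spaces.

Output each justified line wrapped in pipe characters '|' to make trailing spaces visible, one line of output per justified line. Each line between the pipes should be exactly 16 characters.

Answer: |wind pepper were|
|river  chemistry|
|letter      will|
|sweet  up  brick|
|south one two no|
|to silver corn  |

Derivation:
Line 1: ['wind', 'pepper', 'were'] (min_width=16, slack=0)
Line 2: ['river', 'chemistry'] (min_width=15, slack=1)
Line 3: ['letter', 'will'] (min_width=11, slack=5)
Line 4: ['sweet', 'up', 'brick'] (min_width=14, slack=2)
Line 5: ['south', 'one', 'two', 'no'] (min_width=16, slack=0)
Line 6: ['to', 'silver', 'corn'] (min_width=14, slack=2)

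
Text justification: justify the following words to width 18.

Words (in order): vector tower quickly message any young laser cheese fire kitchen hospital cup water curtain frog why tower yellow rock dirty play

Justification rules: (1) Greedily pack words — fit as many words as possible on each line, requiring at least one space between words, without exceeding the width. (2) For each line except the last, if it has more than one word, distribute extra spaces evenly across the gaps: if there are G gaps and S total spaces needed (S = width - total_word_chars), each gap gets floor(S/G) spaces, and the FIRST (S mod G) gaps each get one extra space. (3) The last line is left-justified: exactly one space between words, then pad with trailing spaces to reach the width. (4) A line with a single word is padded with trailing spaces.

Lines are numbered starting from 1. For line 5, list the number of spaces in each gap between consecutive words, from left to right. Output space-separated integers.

Line 1: ['vector', 'tower'] (min_width=12, slack=6)
Line 2: ['quickly', 'message'] (min_width=15, slack=3)
Line 3: ['any', 'young', 'laser'] (min_width=15, slack=3)
Line 4: ['cheese', 'fire'] (min_width=11, slack=7)
Line 5: ['kitchen', 'hospital'] (min_width=16, slack=2)
Line 6: ['cup', 'water', 'curtain'] (min_width=17, slack=1)
Line 7: ['frog', 'why', 'tower'] (min_width=14, slack=4)
Line 8: ['yellow', 'rock', 'dirty'] (min_width=17, slack=1)
Line 9: ['play'] (min_width=4, slack=14)

Answer: 3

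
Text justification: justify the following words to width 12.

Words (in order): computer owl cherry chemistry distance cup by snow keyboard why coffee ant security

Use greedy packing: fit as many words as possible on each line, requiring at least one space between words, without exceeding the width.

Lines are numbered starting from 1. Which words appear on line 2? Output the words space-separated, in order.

Answer: cherry

Derivation:
Line 1: ['computer', 'owl'] (min_width=12, slack=0)
Line 2: ['cherry'] (min_width=6, slack=6)
Line 3: ['chemistry'] (min_width=9, slack=3)
Line 4: ['distance', 'cup'] (min_width=12, slack=0)
Line 5: ['by', 'snow'] (min_width=7, slack=5)
Line 6: ['keyboard', 'why'] (min_width=12, slack=0)
Line 7: ['coffee', 'ant'] (min_width=10, slack=2)
Line 8: ['security'] (min_width=8, slack=4)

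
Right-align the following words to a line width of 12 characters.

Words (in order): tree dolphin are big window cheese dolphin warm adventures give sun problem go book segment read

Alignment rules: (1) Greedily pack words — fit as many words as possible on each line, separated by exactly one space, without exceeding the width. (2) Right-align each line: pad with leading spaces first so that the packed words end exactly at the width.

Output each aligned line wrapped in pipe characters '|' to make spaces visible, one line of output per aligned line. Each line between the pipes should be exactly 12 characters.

Line 1: ['tree', 'dolphin'] (min_width=12, slack=0)
Line 2: ['are', 'big'] (min_width=7, slack=5)
Line 3: ['window'] (min_width=6, slack=6)
Line 4: ['cheese'] (min_width=6, slack=6)
Line 5: ['dolphin', 'warm'] (min_width=12, slack=0)
Line 6: ['adventures'] (min_width=10, slack=2)
Line 7: ['give', 'sun'] (min_width=8, slack=4)
Line 8: ['problem', 'go'] (min_width=10, slack=2)
Line 9: ['book', 'segment'] (min_width=12, slack=0)
Line 10: ['read'] (min_width=4, slack=8)

Answer: |tree dolphin|
|     are big|
|      window|
|      cheese|
|dolphin warm|
|  adventures|
|    give sun|
|  problem go|
|book segment|
|        read|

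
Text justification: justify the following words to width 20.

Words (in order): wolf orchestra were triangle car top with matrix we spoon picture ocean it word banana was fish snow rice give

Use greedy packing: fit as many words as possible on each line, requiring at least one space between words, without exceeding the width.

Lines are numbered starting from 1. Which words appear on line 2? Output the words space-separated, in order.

Line 1: ['wolf', 'orchestra', 'were'] (min_width=19, slack=1)
Line 2: ['triangle', 'car', 'top'] (min_width=16, slack=4)
Line 3: ['with', 'matrix', 'we', 'spoon'] (min_width=20, slack=0)
Line 4: ['picture', 'ocean', 'it'] (min_width=16, slack=4)
Line 5: ['word', 'banana', 'was', 'fish'] (min_width=20, slack=0)
Line 6: ['snow', 'rice', 'give'] (min_width=14, slack=6)

Answer: triangle car top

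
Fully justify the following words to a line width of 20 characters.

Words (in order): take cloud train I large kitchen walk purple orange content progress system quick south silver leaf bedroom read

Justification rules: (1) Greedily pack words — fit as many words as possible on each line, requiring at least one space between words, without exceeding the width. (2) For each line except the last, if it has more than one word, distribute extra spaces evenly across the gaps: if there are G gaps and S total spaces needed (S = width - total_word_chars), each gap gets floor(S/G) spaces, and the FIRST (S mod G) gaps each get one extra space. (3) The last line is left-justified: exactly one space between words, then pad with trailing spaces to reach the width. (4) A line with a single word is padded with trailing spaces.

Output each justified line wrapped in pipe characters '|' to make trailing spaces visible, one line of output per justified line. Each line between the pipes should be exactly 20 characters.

Line 1: ['take', 'cloud', 'train', 'I'] (min_width=18, slack=2)
Line 2: ['large', 'kitchen', 'walk'] (min_width=18, slack=2)
Line 3: ['purple', 'orange'] (min_width=13, slack=7)
Line 4: ['content', 'progress'] (min_width=16, slack=4)
Line 5: ['system', 'quick', 'south'] (min_width=18, slack=2)
Line 6: ['silver', 'leaf', 'bedroom'] (min_width=19, slack=1)
Line 7: ['read'] (min_width=4, slack=16)

Answer: |take  cloud  train I|
|large  kitchen  walk|
|purple        orange|
|content     progress|
|system  quick  south|
|silver  leaf bedroom|
|read                |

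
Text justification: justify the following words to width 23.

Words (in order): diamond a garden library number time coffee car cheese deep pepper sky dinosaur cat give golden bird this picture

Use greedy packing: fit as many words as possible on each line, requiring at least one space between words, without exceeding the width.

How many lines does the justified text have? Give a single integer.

Line 1: ['diamond', 'a', 'garden'] (min_width=16, slack=7)
Line 2: ['library', 'number', 'time'] (min_width=19, slack=4)
Line 3: ['coffee', 'car', 'cheese', 'deep'] (min_width=22, slack=1)
Line 4: ['pepper', 'sky', 'dinosaur', 'cat'] (min_width=23, slack=0)
Line 5: ['give', 'golden', 'bird', 'this'] (min_width=21, slack=2)
Line 6: ['picture'] (min_width=7, slack=16)
Total lines: 6

Answer: 6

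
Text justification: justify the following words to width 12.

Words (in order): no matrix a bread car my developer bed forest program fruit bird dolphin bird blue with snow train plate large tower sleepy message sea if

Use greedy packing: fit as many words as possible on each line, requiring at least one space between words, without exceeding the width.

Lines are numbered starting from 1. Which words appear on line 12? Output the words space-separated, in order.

Answer: message sea

Derivation:
Line 1: ['no', 'matrix', 'a'] (min_width=11, slack=1)
Line 2: ['bread', 'car', 'my'] (min_width=12, slack=0)
Line 3: ['developer'] (min_width=9, slack=3)
Line 4: ['bed', 'forest'] (min_width=10, slack=2)
Line 5: ['program'] (min_width=7, slack=5)
Line 6: ['fruit', 'bird'] (min_width=10, slack=2)
Line 7: ['dolphin', 'bird'] (min_width=12, slack=0)
Line 8: ['blue', 'with'] (min_width=9, slack=3)
Line 9: ['snow', 'train'] (min_width=10, slack=2)
Line 10: ['plate', 'large'] (min_width=11, slack=1)
Line 11: ['tower', 'sleepy'] (min_width=12, slack=0)
Line 12: ['message', 'sea'] (min_width=11, slack=1)
Line 13: ['if'] (min_width=2, slack=10)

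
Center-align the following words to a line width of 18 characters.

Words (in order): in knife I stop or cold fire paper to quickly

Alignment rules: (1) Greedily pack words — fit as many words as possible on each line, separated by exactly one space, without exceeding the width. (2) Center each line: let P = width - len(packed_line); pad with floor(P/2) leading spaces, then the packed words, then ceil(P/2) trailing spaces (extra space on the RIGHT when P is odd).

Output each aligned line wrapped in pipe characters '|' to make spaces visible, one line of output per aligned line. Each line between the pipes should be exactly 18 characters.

Answer: |in knife I stop or|
|cold fire paper to|
|     quickly      |

Derivation:
Line 1: ['in', 'knife', 'I', 'stop', 'or'] (min_width=18, slack=0)
Line 2: ['cold', 'fire', 'paper', 'to'] (min_width=18, slack=0)
Line 3: ['quickly'] (min_width=7, slack=11)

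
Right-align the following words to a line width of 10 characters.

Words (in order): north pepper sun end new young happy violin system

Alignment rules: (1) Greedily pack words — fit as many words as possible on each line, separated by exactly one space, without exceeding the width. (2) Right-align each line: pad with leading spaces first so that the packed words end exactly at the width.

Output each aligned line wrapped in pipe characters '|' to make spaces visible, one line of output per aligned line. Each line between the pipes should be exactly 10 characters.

Line 1: ['north'] (min_width=5, slack=5)
Line 2: ['pepper', 'sun'] (min_width=10, slack=0)
Line 3: ['end', 'new'] (min_width=7, slack=3)
Line 4: ['young'] (min_width=5, slack=5)
Line 5: ['happy'] (min_width=5, slack=5)
Line 6: ['violin'] (min_width=6, slack=4)
Line 7: ['system'] (min_width=6, slack=4)

Answer: |     north|
|pepper sun|
|   end new|
|     young|
|     happy|
|    violin|
|    system|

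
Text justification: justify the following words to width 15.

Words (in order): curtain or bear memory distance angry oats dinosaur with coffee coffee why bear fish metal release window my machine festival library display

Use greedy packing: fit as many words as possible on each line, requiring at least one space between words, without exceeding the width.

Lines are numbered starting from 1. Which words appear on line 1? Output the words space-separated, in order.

Line 1: ['curtain', 'or', 'bear'] (min_width=15, slack=0)
Line 2: ['memory', 'distance'] (min_width=15, slack=0)
Line 3: ['angry', 'oats'] (min_width=10, slack=5)
Line 4: ['dinosaur', 'with'] (min_width=13, slack=2)
Line 5: ['coffee', 'coffee'] (min_width=13, slack=2)
Line 6: ['why', 'bear', 'fish'] (min_width=13, slack=2)
Line 7: ['metal', 'release'] (min_width=13, slack=2)
Line 8: ['window', 'my'] (min_width=9, slack=6)
Line 9: ['machine'] (min_width=7, slack=8)
Line 10: ['festival'] (min_width=8, slack=7)
Line 11: ['library', 'display'] (min_width=15, slack=0)

Answer: curtain or bear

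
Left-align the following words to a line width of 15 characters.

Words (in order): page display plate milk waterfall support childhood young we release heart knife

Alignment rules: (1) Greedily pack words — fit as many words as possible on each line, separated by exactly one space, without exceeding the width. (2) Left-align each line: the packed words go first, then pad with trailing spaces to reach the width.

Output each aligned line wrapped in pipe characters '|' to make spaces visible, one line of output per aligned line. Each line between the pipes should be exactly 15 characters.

Answer: |page display   |
|plate milk     |
|waterfall      |
|support        |
|childhood young|
|we release     |
|heart knife    |

Derivation:
Line 1: ['page', 'display'] (min_width=12, slack=3)
Line 2: ['plate', 'milk'] (min_width=10, slack=5)
Line 3: ['waterfall'] (min_width=9, slack=6)
Line 4: ['support'] (min_width=7, slack=8)
Line 5: ['childhood', 'young'] (min_width=15, slack=0)
Line 6: ['we', 'release'] (min_width=10, slack=5)
Line 7: ['heart', 'knife'] (min_width=11, slack=4)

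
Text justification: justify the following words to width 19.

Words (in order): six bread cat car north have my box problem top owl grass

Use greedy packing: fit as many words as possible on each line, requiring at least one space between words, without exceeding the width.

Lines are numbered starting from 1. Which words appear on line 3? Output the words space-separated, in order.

Answer: problem top owl

Derivation:
Line 1: ['six', 'bread', 'cat', 'car'] (min_width=17, slack=2)
Line 2: ['north', 'have', 'my', 'box'] (min_width=17, slack=2)
Line 3: ['problem', 'top', 'owl'] (min_width=15, slack=4)
Line 4: ['grass'] (min_width=5, slack=14)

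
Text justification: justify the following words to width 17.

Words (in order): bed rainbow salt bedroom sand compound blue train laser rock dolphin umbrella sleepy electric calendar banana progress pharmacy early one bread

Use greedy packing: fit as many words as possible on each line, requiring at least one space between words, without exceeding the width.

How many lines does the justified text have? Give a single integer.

Line 1: ['bed', 'rainbow', 'salt'] (min_width=16, slack=1)
Line 2: ['bedroom', 'sand'] (min_width=12, slack=5)
Line 3: ['compound', 'blue'] (min_width=13, slack=4)
Line 4: ['train', 'laser', 'rock'] (min_width=16, slack=1)
Line 5: ['dolphin', 'umbrella'] (min_width=16, slack=1)
Line 6: ['sleepy', 'electric'] (min_width=15, slack=2)
Line 7: ['calendar', 'banana'] (min_width=15, slack=2)
Line 8: ['progress', 'pharmacy'] (min_width=17, slack=0)
Line 9: ['early', 'one', 'bread'] (min_width=15, slack=2)
Total lines: 9

Answer: 9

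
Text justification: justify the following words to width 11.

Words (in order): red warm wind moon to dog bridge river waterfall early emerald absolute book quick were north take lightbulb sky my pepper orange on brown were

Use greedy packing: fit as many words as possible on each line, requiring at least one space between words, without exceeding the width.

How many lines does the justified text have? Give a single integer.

Line 1: ['red', 'warm'] (min_width=8, slack=3)
Line 2: ['wind', 'moon'] (min_width=9, slack=2)
Line 3: ['to', 'dog'] (min_width=6, slack=5)
Line 4: ['bridge'] (min_width=6, slack=5)
Line 5: ['river'] (min_width=5, slack=6)
Line 6: ['waterfall'] (min_width=9, slack=2)
Line 7: ['early'] (min_width=5, slack=6)
Line 8: ['emerald'] (min_width=7, slack=4)
Line 9: ['absolute'] (min_width=8, slack=3)
Line 10: ['book', 'quick'] (min_width=10, slack=1)
Line 11: ['were', 'north'] (min_width=10, slack=1)
Line 12: ['take'] (min_width=4, slack=7)
Line 13: ['lightbulb'] (min_width=9, slack=2)
Line 14: ['sky', 'my'] (min_width=6, slack=5)
Line 15: ['pepper'] (min_width=6, slack=5)
Line 16: ['orange', 'on'] (min_width=9, slack=2)
Line 17: ['brown', 'were'] (min_width=10, slack=1)
Total lines: 17

Answer: 17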